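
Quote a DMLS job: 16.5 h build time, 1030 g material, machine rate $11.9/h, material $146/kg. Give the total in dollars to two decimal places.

Machine-time cost: 11.9 × 16.5 → $196.35.
Material cost: 146 × 1030/1000 → $150.38.
Job cost: 196.35 + 150.38 = $346.73.

$346.73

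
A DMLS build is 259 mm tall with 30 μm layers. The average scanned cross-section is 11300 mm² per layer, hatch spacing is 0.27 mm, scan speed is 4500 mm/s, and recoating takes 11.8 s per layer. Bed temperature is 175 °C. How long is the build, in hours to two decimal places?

50.61 hours

Number of layers: 259 / 0.03 → 8634 (rounded up).
Per-layer scan distance = 11300 / 0.27 = 41851.9 mm.
Per-layer scan time = 41851.9 / 4500, so 9.3004 s.
Layer cycle: 9.3004 + 11.8 → 21.1004 s.
8634 layers × 21.1004 s/layer = 182180.8536 s, i.e. 50.61 hours.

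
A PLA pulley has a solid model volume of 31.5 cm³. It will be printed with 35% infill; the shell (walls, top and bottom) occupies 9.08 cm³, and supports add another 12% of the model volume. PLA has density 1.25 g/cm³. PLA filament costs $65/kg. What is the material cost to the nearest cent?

$1.68

Interior volume: 31.5 − 9.08 → 22.42 cm³.
Infill volume = 0.35 × 22.42 = 7.847 cm³.
Support = 0.12 × 31.5 = 3.78 cm³.
Total extruded = 9.08 + 7.847 + 3.78, so 20.707 cm³.
Mass: 20.707 × 1.25 → 25.88375 g.
At $65/kg: 25.88375/1000 × 65 = $1.68.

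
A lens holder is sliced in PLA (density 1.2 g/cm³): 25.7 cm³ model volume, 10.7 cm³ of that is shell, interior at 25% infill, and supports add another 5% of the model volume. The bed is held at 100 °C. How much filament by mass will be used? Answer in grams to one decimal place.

Interior volume = 25.7 − 10.7, so 15 cm³.
Deposited infill = 0.25 × 15, so 3.75 cm³.
Support = 0.05 × 25.7, so 1.285 cm³.
Deposited volume: 10.7 + 3.75 + 1.285 → 15.735 cm³.
Mass = 15.735 × 1.2 = 18.882 g.

18.9 g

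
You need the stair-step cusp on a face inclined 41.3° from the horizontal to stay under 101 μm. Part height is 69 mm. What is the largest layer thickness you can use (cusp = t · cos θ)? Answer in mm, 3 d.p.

cos(41.3°) = 0.7513; t_max = 0.101/0.7513 = 0.134 mm.

0.134 mm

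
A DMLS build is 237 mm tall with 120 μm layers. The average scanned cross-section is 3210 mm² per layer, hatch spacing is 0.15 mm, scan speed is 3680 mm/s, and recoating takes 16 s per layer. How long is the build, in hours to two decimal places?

Layer count = ceil(237 / 0.12) = 1975.
Per-layer scan distance: 3210 / 0.15 → 21400 mm.
Scan time per layer: 21400 / 3680 → 5.8152 s.
Layer cycle = 5.8152 + 16, so 21.8152 s.
Build time = 1975 × 21.8152 = 43085.02 s = 11.97 hours.

11.97 hours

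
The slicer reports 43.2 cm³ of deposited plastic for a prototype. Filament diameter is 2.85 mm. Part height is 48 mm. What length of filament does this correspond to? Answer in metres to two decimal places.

6.77 m

Cross-section of 2.85 mm filament: π·(2.85/2)² = 6.3794 mm².
Length = 43.2 cm³ / 6.3794 mm² = 43200 / 6.3794 = 6771.8 mm = 6.77 m.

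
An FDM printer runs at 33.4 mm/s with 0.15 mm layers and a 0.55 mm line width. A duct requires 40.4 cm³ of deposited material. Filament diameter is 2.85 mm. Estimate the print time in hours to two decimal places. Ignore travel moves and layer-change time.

4.07 hours

Extrusion cross-section: 0.15 × 0.55 → 0.0825 mm².
Total extruded path = 40400/0.0825 = 489697 mm.
Time extruding = 489697 / 33.4, so 14661.6 s.
Converting: 14661.6 s = 4.07 hours.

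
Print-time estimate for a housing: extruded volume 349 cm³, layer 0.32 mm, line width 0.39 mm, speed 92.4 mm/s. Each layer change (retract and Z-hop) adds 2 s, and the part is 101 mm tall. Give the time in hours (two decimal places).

Line area = 0.32 × 0.39, so 0.1248 mm².
Toolpath length = 349 cm³ / 0.1248 mm² = 349000 / 0.1248 = 2796474.4 mm.
Time extruding = 2796474.4 / 92.4 = 30264.9 s.
Layers = ⌈101/0.32⌉ = 316.
Non-print overhead: 316 × 2 → 632 s.
Total = 30264.9 + 632 = 30896.9 s = 8.58 hours.

8.58 hours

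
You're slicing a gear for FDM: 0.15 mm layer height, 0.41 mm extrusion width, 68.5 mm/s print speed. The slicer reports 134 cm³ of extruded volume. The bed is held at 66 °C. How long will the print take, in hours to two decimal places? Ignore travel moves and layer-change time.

8.84 hours

Bead cross-section = 0.15 × 0.41, so 0.0615 mm².
Total extruded path = 134000/0.0615 = 2178861.8 mm.
Time extruding: 2178861.8 / 68.5 → 31808.2 s.
That's 31808.2 s → 8.84 hours.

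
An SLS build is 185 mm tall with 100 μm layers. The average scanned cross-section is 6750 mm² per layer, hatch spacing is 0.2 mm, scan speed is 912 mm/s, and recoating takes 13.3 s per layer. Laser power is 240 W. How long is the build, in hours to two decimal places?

25.85 hours

Number of layers: 185 / 0.1 → 1850 (rounded up).
Hatch length per layer = 6750 / 0.2 = 33750 mm.
Laser time per layer: 33750 / 912 → 37.0066 s.
Layer cycle = 37.0066 + 13.3 = 50.3066 s.
1850 layers × 50.3066 s/layer = 93067.21 s, i.e. 25.85 hours.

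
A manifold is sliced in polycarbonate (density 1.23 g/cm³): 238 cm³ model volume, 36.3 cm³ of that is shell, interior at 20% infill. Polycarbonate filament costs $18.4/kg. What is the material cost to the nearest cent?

Infill region = 238 − 36.3 = 201.7 cm³.
Infill deposited = 0.20 × 201.7, so 40.34 cm³.
Total printed volume = 36.3 + 40.34 = 76.64 cm³.
Mass = 76.64 × 1.23, so 94.2672 g.
At $18.4/kg: 94.2672/1000 × 18.4 = $1.73.

$1.73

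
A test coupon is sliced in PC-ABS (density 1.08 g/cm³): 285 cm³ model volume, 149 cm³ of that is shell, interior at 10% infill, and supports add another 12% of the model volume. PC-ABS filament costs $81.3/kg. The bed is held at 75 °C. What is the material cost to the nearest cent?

Volume inside the shell = 285 − 149 = 136 cm³.
Infill deposited = 0.10 × 136, so 13.6 cm³.
Support = 0.12 × 285 = 34.2 cm³.
Deposited volume: 149 + 13.6 + 34.2 → 196.8 cm³.
Mass: 196.8 × 1.08 → 212.544 g.
At $81.3/kg: 212.544/1000 × 81.3 = $17.28.

$17.28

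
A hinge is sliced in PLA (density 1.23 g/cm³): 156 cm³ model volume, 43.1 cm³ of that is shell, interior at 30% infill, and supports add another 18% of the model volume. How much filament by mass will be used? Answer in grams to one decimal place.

Infill region = 156 − 43.1, so 112.9 cm³.
Infill volume = 0.30 × 112.9, so 33.87 cm³.
Support = 0.18 × 156 = 28.08 cm³.
Total extruded: 43.1 + 33.87 + 28.08 → 105.05 cm³.
Mass: 105.05 × 1.23 → 129.2115 g.

129.2 g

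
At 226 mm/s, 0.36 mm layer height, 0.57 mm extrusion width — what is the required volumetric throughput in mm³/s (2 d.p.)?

46.38

A = 0.36 × 0.57 = 0.2052 mm².
Volumetric flow = 226 × 0.2052 = 46.38 mm³/s.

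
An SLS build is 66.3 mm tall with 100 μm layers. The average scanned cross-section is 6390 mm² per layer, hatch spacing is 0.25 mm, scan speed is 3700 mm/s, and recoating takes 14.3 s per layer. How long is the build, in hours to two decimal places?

Layer count = ceil(66.3 / 0.1) = 663.
Hatch length per layer: 6390 / 0.25 → 25560 mm.
Per-layer scan time = 25560 / 3700, so 6.9081 s.
Time per layer = 6.9081 + 14.3 = 21.2081 s.
663 layers × 21.2081 s/layer = 14060.9703 s, i.e. 3.91 hours.

3.91 hours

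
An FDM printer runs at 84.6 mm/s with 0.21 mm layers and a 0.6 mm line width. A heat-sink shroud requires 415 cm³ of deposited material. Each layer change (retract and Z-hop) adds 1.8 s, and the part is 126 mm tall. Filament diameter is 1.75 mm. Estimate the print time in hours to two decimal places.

11.11 hours

Bead cross-section: 0.21 × 0.6 → 0.126 mm².
Path length: 415000 mm³ / 0.126 mm² → 3293650.8 mm.
Print-move time = 3293650.8 / 84.6, so 38932 s.
Layers = ⌈126/0.21⌉ = 600.
Non-print overhead = 600 × 1.8 = 1080 s.
Altogether 38932 + 1080 = 40012 s, i.e. 11.11 hours.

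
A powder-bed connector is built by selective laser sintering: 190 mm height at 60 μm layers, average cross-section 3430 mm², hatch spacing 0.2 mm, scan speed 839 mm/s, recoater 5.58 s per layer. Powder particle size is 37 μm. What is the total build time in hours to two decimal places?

Layer count = ceil(190 / 0.06) = 3167.
Per-layer scan distance = 3430 / 0.2, so 17150 mm.
Laser time per layer = 17150 / 839, so 20.441 s.
Layer cycle: 20.441 + 5.58 → 26.021 s.
Build time = 3167 × 26.021 = 82408.507 s = 22.89 hours.

22.89 hours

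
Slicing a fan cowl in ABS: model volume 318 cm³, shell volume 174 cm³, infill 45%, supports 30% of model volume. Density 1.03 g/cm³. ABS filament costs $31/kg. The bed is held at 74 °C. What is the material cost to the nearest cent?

Infill region = 318 − 174 = 144 cm³.
Infill volume = 0.45 × 144, so 64.8 cm³.
Support = 0.30 × 318, so 95.4 cm³.
Deposited volume = 174 + 64.8 + 95.4, so 334.2 cm³.
Mass = 334.2 × 1.03 = 344.226 g.
At $31/kg: 344.226/1000 × 31 = $10.67.

$10.67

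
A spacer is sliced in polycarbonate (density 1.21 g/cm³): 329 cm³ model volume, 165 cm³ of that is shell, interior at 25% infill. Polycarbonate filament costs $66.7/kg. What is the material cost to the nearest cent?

Interior volume = 329 − 165, so 164 cm³.
Infill deposited: 0.25 × 164 → 41 cm³.
Total extruded = 165 + 41 = 206 cm³.
Mass: 206 × 1.21 → 249.26 g.
Cost = 249.26 g / 1000 × $66.7/kg = $16.63.

$16.63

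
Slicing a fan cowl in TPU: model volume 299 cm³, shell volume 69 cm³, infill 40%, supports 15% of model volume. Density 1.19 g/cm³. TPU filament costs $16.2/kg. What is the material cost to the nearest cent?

Infill region: 299 − 69 → 230 cm³.
Infill deposited = 0.40 × 230 = 92 cm³.
Support = 0.15 × 299, so 44.85 cm³.
Total extruded = 69 + 92 + 44.85 = 205.85 cm³.
Mass = 205.85 × 1.19, so 244.9615 g.
At $16.2/kg: 244.9615/1000 × 16.2 = $3.97.

$3.97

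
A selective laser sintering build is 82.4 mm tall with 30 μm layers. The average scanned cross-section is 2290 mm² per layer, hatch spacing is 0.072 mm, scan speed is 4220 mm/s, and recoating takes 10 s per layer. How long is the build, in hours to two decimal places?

Layers = ⌈82.4/0.03⌉ = 2747.
Hatch length per layer = 2290 / 0.072, so 31805.6 mm.
Laser time per layer = 31805.6 / 4220, so 7.5369 s.
Per-layer time = 7.5369 + 10 = 17.5369 s.
Total: 2747 × 17.5369 s = 48173.8643 s → 13.38 hours.

13.38 hours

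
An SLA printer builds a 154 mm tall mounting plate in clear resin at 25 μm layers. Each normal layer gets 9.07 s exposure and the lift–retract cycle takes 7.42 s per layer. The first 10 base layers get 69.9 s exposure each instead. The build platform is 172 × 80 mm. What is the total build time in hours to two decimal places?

Layer count = ceil(154 / 0.025) = 6160.
Bottom layers: 10 × (69.9 + 7.42) → 773.2 s.
Remaining layers: 6150 × (9.07 + 7.42) → 101413.5 s.
Sum: 773.2 + 101413.5 = 102186.7 s → 28.39 hours.

28.39 hours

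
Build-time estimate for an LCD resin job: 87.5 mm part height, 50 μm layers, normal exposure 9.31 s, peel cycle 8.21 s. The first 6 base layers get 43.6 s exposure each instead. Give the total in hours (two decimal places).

8.57 hours

Number of layers: 87.5 / 0.05 → 1750 (rounded up).
Base layers: 6 × (43.6 + 8.21) → 310.86 s.
Regular layers = 1744 × (9.31 + 8.21) = 30554.88 s.
Total = 310.86 + 30554.88 = 30865.74 s = 8.57 hours.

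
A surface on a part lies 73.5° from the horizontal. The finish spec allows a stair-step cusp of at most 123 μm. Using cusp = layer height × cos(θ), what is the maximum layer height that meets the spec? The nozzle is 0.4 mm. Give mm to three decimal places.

Layer height = cusp / cos(73.5°) = 0.123 / 0.2840 = 0.433 mm.

0.433 mm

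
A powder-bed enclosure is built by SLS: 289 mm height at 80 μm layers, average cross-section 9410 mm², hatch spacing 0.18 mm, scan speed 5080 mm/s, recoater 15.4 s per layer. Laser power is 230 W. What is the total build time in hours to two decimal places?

25.78 hours

Layer count = ceil(289 / 0.08) = 3613.
Hatch length per layer = 9410 / 0.18, so 52277.8 mm.
Per-layer scan time = 52277.8 / 5080 = 10.2909 s.
Layer cycle = 10.2909 + 15.4, so 25.6909 s.
Build time = 3613 × 25.6909 = 92821.2217 s = 25.78 hours.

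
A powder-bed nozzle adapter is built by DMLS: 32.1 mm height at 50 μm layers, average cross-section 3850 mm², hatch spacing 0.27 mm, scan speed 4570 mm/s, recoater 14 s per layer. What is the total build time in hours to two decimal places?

3.05 hours

Layers = ⌈32.1/0.05⌉ = 642.
Scan path per layer = 3850 / 0.27 = 14259.3 mm.
Scan time per layer = 14259.3 / 4570 = 3.1202 s.
Layer cycle = 3.1202 + 14 = 17.1202 s.
Build time = 642 × 17.1202 = 10991.1684 s = 3.05 hours.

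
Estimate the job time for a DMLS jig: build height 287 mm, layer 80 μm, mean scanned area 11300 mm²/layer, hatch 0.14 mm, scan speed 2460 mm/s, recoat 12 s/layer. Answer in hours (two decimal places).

44.66 hours

Layers = ⌈287/0.08⌉ = 3588.
Scan path per layer = 11300 / 0.14 = 80714.3 mm.
Scan time per layer: 80714.3 / 2460 → 32.8107 s.
Per-layer time = 32.8107 + 12, so 44.8107 s.
Build time = 3588 × 44.8107 = 160780.7916 s = 44.66 hours.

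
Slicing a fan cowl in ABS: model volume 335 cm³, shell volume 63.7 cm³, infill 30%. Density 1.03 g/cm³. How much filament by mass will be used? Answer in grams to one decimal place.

Infill region: 335 − 63.7 → 271.3 cm³.
Deposited infill = 0.30 × 271.3 = 81.39 cm³.
Total printed volume: 63.7 + 81.39 → 145.09 cm³.
Mass = 145.09 × 1.03 = 149.4427 g.

149.4 g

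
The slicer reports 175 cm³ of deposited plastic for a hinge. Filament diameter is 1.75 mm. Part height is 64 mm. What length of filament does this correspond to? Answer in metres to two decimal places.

Filament cross-section = π × (1.75/2)² = 2.4053 mm².
Length = 175 cm³ / 2.4053 mm² = 175000 / 2.4053 = 72756 mm = 72.76 m.

72.76 m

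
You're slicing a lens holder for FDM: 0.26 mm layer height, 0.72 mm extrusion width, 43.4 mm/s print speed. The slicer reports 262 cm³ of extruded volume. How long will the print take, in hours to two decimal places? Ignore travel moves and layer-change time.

8.96 hours

Line area: 0.26 × 0.72 → 0.1872 mm².
Toolpath length = 262 cm³ / 0.1872 mm² = 262000 / 0.1872 = 1399572.6 mm.
Time extruding = 1399572.6 / 43.4, so 32248.2 s.
In the requested units: 32248.2 s = 8.96 hours.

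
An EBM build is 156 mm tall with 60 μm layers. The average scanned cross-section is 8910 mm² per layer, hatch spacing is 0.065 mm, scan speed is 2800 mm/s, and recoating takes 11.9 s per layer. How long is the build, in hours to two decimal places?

43.95 hours

Layers = ⌈156/0.06⌉ = 2600.
Hatch length per layer = 8910 / 0.065 = 137076.9 mm.
Beam time per layer: 137076.9 / 2800 → 48.956 s.
Time per layer = 48.956 + 11.9 = 60.856 s.
Total: 2600 × 60.856 s = 158225.6 s → 43.95 hours.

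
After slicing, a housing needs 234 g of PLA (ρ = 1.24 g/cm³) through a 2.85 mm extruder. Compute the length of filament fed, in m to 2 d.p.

Volume = 234 g / 1.24 g·cm⁻³ = 188.7097 cm³ = 188709.7 mm³.
Cross-section of 2.85 mm filament: π·(2.85/2)² = 6.3794 mm².
L = V/A = 188709.7/6.3794 = 29581.1 mm → 29.58 m.

29.58 m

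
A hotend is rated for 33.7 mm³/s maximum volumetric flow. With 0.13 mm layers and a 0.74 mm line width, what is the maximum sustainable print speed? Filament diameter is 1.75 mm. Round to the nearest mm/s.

350 mm/s

Bead cross-section: 0.13 × 0.74 → 0.0962 mm².
Max speed = 33.7 / 0.0962 = 350.31 ≈ 350 mm/s.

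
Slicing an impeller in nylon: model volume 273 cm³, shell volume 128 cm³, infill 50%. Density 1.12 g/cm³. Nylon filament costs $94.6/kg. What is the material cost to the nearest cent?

Volume inside the shell = 273 − 128, so 145 cm³.
Infill volume = 0.50 × 145 = 72.5 cm³.
Deposited volume: 128 + 72.5 → 200.5 cm³.
Mass = 200.5 × 1.12 = 224.56 g.
Cost = 224.56 g / 1000 × $94.6/kg = $21.24.

$21.24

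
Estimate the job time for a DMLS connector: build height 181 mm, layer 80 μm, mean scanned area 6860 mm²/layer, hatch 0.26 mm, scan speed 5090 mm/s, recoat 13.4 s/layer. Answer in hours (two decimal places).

Layers = ⌈181/0.08⌉ = 2263.
Scan path per layer: 6860 / 0.26 → 26384.6 mm.
Per-layer scan time = 26384.6 / 5090, so 5.1836 s.
Layer cycle = 5.1836 + 13.4, so 18.5836 s.
Total: 2263 × 18.5836 s = 42054.6868 s → 11.68 hours.

11.68 hours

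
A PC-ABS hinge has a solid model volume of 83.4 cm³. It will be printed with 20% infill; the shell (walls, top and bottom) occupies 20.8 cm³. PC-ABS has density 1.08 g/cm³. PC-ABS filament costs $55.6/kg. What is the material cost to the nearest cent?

Volume inside the shell = 83.4 − 20.8 = 62.6 cm³.
Deposited infill: 0.20 × 62.6 → 12.52 cm³.
Total printed volume = 20.8 + 12.52 = 33.32 cm³.
Mass = 33.32 × 1.08 = 35.9856 g.
Cost = 35.9856 g / 1000 × $55.6/kg = $2.00.

$2.00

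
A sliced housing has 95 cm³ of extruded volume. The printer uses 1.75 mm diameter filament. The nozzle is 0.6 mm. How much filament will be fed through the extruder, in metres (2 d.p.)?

39.50 m

Cross-section of 1.75 mm filament: π·(1.75/2)² = 2.4053 mm².
Length = 95 cm³ / 2.4053 mm² = 95000 / 2.4053 = 39496.11 mm = 39.50 m.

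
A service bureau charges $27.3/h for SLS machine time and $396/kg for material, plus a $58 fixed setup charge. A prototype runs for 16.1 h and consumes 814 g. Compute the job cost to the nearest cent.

$819.87

Machine-time cost: 27.3 × 16.1 → $439.53.
Material charge = 396 × 814/1000 = $322.344.
Total = 439.53 + 322.344 + 58 = 819.874 ≈ $819.87.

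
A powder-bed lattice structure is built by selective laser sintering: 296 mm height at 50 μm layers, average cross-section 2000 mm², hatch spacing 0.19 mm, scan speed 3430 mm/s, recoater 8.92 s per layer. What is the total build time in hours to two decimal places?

19.72 hours

Number of layers: 296 / 0.05 → 5920 (rounded up).
Hatch length per layer = 2000 / 0.19 = 10526.3 mm.
Laser time per layer = 10526.3 / 3430, so 3.0689 s.
Layer cycle = 3.0689 + 8.92 = 11.9889 s.
Build time = 5920 × 11.9889 = 70974.288 s = 19.72 hours.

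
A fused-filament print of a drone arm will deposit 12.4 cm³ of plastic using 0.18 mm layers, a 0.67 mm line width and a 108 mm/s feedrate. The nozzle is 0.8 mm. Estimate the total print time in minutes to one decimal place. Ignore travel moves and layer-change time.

Line area: 0.18 × 0.67 → 0.1206 mm².
Toolpath length = 12.4 cm³ / 0.1206 mm² = 12400 / 0.1206 = 102819.2 mm.
Print-move time = 102819.2 / 108, so 952 s.
In the requested units: 952 s = 15.9 minutes.

15.9 minutes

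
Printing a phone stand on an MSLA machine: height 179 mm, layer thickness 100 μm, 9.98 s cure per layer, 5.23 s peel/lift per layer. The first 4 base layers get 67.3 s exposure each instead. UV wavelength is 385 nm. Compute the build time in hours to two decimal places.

7.63 hours

Layers = ⌈179/0.1⌉ = 1790.
Base layers = 4 × (67.3 + 5.23), so 290.12 s.
Regular layers = 1786 × (9.98 + 5.23), so 27165.06 s.
Total = 290.12 + 27165.06 = 27455.18 s = 7.63 hours.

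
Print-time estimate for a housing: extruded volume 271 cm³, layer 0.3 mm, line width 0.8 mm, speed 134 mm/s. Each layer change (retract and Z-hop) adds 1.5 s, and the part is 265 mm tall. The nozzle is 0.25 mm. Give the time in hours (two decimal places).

Line area = 0.3 × 0.8, so 0.24 mm².
Path length: 271000 mm³ / 0.24 mm² → 1129166.7 mm.
Extrusion time: 1129166.7 / 134 → 8426.6 s.
Number of layers: 265 / 0.3 → 884 (rounded up).
Non-print overhead = 884 × 1.5 = 1326 s.
Total = 8426.6 + 1326 = 9752.6 s = 2.71 hours.

2.71 hours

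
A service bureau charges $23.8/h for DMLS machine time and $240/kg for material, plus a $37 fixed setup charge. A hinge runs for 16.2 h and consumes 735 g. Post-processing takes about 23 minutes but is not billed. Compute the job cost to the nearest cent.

Machine cost: 23.8 × 16.2 → $385.56.
Material charge: 240 × 735/1000 → $176.40.
Adding setup: 385.56 + 176.40 + 37 → $598.96.

$598.96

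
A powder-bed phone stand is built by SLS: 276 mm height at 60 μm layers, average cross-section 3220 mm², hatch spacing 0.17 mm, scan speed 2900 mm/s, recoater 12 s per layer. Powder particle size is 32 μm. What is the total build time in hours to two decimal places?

Layer count = ceil(276 / 0.06) = 4600.
Per-layer scan distance = 3220 / 0.17 = 18941.2 mm.
Scan time per layer = 18941.2 / 2900 = 6.5314 s.
Per-layer time = 6.5314 + 12 = 18.5314 s.
Total: 4600 × 18.5314 s = 85244.44 s → 23.68 hours.

23.68 hours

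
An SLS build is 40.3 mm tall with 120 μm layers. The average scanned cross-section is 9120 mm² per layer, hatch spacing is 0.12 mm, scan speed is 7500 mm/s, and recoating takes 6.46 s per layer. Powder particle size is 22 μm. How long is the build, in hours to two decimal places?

Layer count = ceil(40.3 / 0.12) = 336.
Scan path per layer = 9120 / 0.12 = 76000 mm.
Laser time per layer: 76000 / 7500 → 10.1333 s.
Layer cycle = 10.1333 + 6.46 = 16.5933 s.
Total: 336 × 16.5933 s = 5575.3488 s → 1.55 hours.

1.55 hours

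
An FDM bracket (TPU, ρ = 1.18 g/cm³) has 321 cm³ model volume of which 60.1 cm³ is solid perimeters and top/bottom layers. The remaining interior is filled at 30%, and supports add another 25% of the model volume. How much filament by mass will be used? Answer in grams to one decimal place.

258.0 g

Infill region: 321 − 60.1 → 260.9 cm³.
Infill volume = 0.30 × 260.9 = 78.27 cm³.
Support = 0.25 × 321, so 80.25 cm³.
Total printed volume: 60.1 + 78.27 + 80.25 → 218.62 cm³.
Mass: 218.62 × 1.18 → 257.9716 g.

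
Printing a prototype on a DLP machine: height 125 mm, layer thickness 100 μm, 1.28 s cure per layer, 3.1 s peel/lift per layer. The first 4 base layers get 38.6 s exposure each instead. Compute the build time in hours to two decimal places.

Layers = ⌈125/0.1⌉ = 1250.
Burn-in layers: 4 × (38.6 + 3.1) → 166.8 s.
Remaining layers = 1246 × (1.28 + 3.1), so 5457.48 s.
Sum: 166.8 + 5457.48 = 5624.28 s → 1.56 hours.

1.56 hours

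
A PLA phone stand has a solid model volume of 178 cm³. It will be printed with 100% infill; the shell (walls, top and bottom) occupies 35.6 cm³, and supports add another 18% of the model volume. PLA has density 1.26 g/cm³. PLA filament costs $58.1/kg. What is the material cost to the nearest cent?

$15.38

Interior volume: 178 − 35.6 → 142.4 cm³.
Deposited infill: 1.00 × 142.4 → 142.4 cm³.
Support = 0.18 × 178, so 32.04 cm³.
Total printed volume = 35.6 + 142.4 + 32.04, so 210.04 cm³.
Mass = 210.04 × 1.26, so 264.6504 g.
Cost = 264.6504 g / 1000 × $58.1/kg = $15.38.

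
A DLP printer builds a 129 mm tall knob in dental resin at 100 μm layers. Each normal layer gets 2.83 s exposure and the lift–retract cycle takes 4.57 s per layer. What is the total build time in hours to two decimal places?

2.65 hours

Layer count = ceil(129 / 0.1) = 1290.
Cycle time: 2.83 + 4.57 → 7.4 s.
Total = 1290 × 7.4 = 9546 s = 2.65 hours.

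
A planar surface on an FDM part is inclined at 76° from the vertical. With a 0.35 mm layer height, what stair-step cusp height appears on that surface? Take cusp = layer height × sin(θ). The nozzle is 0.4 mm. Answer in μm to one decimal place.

h_c = t·sin θ = 0.35 × 0.9703 = 0.339605 mm (339.6 μm).

339.6 μm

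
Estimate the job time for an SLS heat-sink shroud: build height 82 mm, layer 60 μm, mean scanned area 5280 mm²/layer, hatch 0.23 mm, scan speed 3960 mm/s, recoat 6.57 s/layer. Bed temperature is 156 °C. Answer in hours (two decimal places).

4.70 hours

Layers = ⌈82/0.06⌉ = 1367.
Hatch length per layer = 5280 / 0.23 = 22956.5 mm.
Per-layer scan time: 22956.5 / 3960 → 5.7971 s.
Layer cycle = 5.7971 + 6.57, so 12.3671 s.
Total: 1367 × 12.3671 s = 16905.8257 s → 4.70 hours.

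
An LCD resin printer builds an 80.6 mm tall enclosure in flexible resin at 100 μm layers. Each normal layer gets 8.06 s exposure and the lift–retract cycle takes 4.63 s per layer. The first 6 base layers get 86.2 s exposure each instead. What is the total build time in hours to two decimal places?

2.97 hours

Number of layers: 80.6 / 0.1 → 806 (rounded up).
Burn-in layers = 6 × (86.2 + 4.63), so 544.98 s.
Normal layers = 800 × (8.06 + 4.63) = 10152 s.
Total = 544.98 + 10152 = 10696.98 s = 2.97 hours.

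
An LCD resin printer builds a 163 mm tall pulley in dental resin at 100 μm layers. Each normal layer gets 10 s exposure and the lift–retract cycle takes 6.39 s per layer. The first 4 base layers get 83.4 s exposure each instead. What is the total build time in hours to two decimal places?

Layers = ⌈163/0.1⌉ = 1630.
Base layers: 4 × (83.4 + 6.39) → 359.16 s.
Normal layers = 1626 × (10 + 6.39) = 26650.14 s.
Sum: 359.16 + 26650.14 = 27009.3 s → 7.50 hours.

7.50 hours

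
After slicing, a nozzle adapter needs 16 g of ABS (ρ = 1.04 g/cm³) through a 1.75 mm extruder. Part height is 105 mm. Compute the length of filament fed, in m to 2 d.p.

Extruded volume: 16/1.04 = 15.3846 cm³ (15384.6 mm³).
A = π r² = π × 0.875² = 2.4053 mm².
Length = 15384.6 / 2.4053 = 6396.13 mm = 6.40 m.

6.40 m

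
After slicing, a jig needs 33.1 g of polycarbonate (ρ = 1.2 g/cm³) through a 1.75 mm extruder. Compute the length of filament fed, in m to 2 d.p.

11.47 m

Extruded volume: 33.1/1.2 = 27.5833 cm³ (27583.3 mm³).
Filament cross-section = π × (1.75/2)² = 2.4053 mm².
Length = 27583.3 / 2.4053 = 11467.72 mm = 11.47 m.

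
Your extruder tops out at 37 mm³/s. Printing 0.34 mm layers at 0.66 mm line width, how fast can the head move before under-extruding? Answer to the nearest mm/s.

Bead cross-section: 0.34 × 0.66 → 0.2244 mm².
Max speed = 37 / 0.2244 = 164.88 ≈ 165 mm/s.

165 mm/s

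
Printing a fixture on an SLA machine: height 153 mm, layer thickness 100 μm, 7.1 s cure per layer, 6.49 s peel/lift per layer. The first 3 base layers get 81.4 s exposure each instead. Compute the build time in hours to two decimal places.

5.84 hours

Layers = ⌈153/0.1⌉ = 1530.
Burn-in layers = 3 × (81.4 + 6.49) = 263.67 s.
Normal layers = 1527 × (7.1 + 6.49), so 20751.93 s.
Total = 263.67 + 20751.93 = 21015.6 s = 5.84 hours.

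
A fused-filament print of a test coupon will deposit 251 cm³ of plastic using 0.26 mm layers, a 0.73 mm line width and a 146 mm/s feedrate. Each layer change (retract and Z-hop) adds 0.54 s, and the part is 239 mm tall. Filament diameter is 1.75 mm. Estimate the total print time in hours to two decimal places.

2.65 hours

Extrusion cross-section = 0.26 × 0.73, so 0.1898 mm².
Path length: 251000 mm³ / 0.1898 mm² → 1322444.7 mm.
Extrusion time: 1322444.7 / 146 → 9057.8 s.
Layers = ⌈239/0.26⌉ = 920.
Layer-change overhead = 920 × 0.54 = 496.8 s.
Altogether 9057.8 + 496.8 = 9554.6 s, i.e. 2.65 hours.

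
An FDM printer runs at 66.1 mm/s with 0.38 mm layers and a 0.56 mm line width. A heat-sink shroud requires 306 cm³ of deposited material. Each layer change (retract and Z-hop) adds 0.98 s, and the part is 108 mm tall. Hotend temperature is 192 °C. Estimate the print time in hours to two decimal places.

6.12 hours

Bead cross-section = 0.38 × 0.56 = 0.2128 mm².
Path length: 306000 mm³ / 0.2128 mm² → 1437969.9 mm.
Time extruding = 1437969.9 / 66.1 = 21754.5 s.
Layer count = ceil(108 / 0.38) = 285.
Z-hop total = 285 × 0.98, so 279.3 s.
Total = 21754.5 + 279.3 = 22033.8 s = 6.12 hours.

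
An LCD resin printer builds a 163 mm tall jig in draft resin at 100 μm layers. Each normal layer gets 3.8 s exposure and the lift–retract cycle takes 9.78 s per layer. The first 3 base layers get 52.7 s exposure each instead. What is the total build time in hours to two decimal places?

6.19 hours

Layers = ⌈163/0.1⌉ = 1630.
Base layers = 3 × (52.7 + 9.78), so 187.44 s.
Remaining layers = 1627 × (3.8 + 9.78), so 22094.66 s.
Sum: 187.44 + 22094.66 = 22282.1 s → 6.19 hours.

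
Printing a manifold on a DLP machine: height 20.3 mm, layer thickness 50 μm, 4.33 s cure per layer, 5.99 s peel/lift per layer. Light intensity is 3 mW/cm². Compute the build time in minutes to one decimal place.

69.8 minutes

Layer count = ceil(20.3 / 0.05) = 406.
Per-layer time = 4.33 + 5.99 = 10.32 s.
Build time: 406 × 10.32 s = 4189.92 s, i.e. 69.8 minutes.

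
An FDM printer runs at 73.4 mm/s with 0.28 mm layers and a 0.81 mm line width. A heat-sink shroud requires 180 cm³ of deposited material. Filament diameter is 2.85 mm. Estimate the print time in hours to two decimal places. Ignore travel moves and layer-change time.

3.00 hours

Line area = 0.28 × 0.81, so 0.2268 mm².
Toolpath length = 180 cm³ / 0.2268 mm² = 180000 / 0.2268 = 793650.8 mm.
Extrusion time: 793650.8 / 73.4 → 10812.7 s.
That's 10812.7 s → 3.00 hours.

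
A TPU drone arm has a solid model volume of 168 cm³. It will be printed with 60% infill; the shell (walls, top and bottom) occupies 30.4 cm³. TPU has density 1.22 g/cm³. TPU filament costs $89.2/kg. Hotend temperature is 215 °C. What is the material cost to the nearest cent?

$12.29

Infill region: 168 − 30.4 → 137.6 cm³.
Deposited infill = 0.60 × 137.6 = 82.56 cm³.
Total extruded = 30.4 + 82.56 = 112.96 cm³.
Mass: 112.96 × 1.22 → 137.8112 g.
Cost = 137.8112 g / 1000 × $89.2/kg = $12.29.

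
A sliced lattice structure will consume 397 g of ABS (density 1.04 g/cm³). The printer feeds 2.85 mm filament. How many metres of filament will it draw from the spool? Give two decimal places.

Extruded volume: 397/1.04 = 381.7308 cm³ (381730.8 mm³).
A = π r² = π × 1.425² = 6.3794 mm².
L = V/A = 381730.8/6.3794 = 59838.04 mm → 59.84 m.

59.84 m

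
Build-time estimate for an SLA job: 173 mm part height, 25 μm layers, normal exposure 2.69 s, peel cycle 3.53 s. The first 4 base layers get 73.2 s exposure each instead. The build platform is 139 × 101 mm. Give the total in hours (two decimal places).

12.03 hours

Number of layers: 173 / 0.025 → 6920 (rounded up).
Bottom layers = 4 × (73.2 + 3.53) = 306.92 s.
Remaining layers = 6916 × (2.69 + 3.53), so 43017.52 s.
Sum: 306.92 + 43017.52 = 43324.44 s → 12.03 hours.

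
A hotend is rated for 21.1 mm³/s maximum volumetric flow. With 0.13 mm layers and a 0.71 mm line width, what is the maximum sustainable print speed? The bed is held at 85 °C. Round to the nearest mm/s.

Bead cross-section: 0.13 × 0.71 → 0.0923 mm².
Max speed = 21.1 / 0.0923 = 228.60 ≈ 229 mm/s.

229 mm/s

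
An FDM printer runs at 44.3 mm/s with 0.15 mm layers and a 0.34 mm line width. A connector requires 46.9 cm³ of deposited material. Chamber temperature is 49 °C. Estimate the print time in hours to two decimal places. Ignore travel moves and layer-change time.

5.77 hours

Extrusion cross-section: 0.15 × 0.34 → 0.051 mm².
Path length: 46900 mm³ / 0.051 mm² → 919607.8 mm.
Print-move time = 919607.8 / 44.3, so 20758.6 s.
That's 20758.6 s → 5.77 hours.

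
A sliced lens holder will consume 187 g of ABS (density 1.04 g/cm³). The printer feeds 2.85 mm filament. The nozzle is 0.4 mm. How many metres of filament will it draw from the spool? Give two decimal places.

Extruded volume: 187/1.04 = 179.8077 cm³ (179807.7 mm³).
Cross-section of 2.85 mm filament: π·(2.85/2)² = 6.3794 mm².
L = V/A = 179807.7/6.3794 = 28185.68 mm → 28.19 m.

28.19 m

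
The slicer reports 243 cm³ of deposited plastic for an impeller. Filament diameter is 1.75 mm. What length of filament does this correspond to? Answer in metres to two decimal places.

A = π r² = π × 0.875² = 2.4053 mm².
L = 243000 mm³ / 2.4053 mm² = 101026.9 mm, i.e. 101.03 m.

101.03 m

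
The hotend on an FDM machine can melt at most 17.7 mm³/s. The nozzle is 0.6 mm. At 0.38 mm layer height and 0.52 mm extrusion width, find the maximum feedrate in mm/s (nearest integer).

90 mm/s

A = 0.38 × 0.52 = 0.1976 mm².
v_max = Q/A = 17.7/0.1976 = 89.57 mm/s → 90 mm/s.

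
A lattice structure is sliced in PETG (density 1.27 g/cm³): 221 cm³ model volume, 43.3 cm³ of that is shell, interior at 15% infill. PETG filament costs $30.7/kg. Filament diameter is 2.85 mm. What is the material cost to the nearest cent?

Infill region = 221 − 43.3, so 177.7 cm³.
Infill deposited = 0.15 × 177.7, so 26.655 cm³.
Total extruded = 43.3 + 26.655, so 69.955 cm³.
Mass = 69.955 × 1.27 = 88.84285 g.
At $30.7/kg: 88.84285/1000 × 30.7 = $2.73.

$2.73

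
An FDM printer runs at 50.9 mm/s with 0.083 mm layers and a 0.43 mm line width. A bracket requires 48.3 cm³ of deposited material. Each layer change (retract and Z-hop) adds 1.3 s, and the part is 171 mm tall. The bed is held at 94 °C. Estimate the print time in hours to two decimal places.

Bead cross-section = 0.083 × 0.43, so 0.03569 mm².
Total extruded path = 48300/0.03569 = 1353320.3 mm.
Time extruding = 1353320.3 / 50.9 = 26587.8 s.
Number of layers: 171 / 0.083 → 2061 (rounded up).
Non-print overhead: 2061 × 1.3 → 2679.3 s.
Altogether 26587.8 + 2679.3 = 29267.1 s, i.e. 8.13 hours.

8.13 hours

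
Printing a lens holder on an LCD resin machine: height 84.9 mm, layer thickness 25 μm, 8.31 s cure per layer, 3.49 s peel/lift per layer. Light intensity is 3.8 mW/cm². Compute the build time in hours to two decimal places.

11.13 hours

Layer count = ceil(84.9 / 0.025) = 3396.
Per-layer time = 8.31 + 3.49, so 11.8 s.
Build time: 3396 × 11.8 s = 40072.8 s, i.e. 11.13 hours.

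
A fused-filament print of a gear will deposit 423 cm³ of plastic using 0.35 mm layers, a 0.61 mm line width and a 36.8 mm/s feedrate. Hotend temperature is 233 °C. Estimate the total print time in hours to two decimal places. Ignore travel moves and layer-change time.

Extrusion cross-section: 0.35 × 0.61 → 0.2135 mm².
Total extruded path = 423000/0.2135 = 1981264.6 mm.
Print-move time = 1981264.6 / 36.8, so 53838.7 s.
Converting: 53838.7 s = 14.96 hours.

14.96 hours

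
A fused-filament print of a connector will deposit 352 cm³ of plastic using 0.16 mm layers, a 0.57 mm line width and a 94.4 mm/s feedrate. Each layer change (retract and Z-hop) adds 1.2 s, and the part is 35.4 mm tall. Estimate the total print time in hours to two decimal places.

11.43 hours

Line area = 0.16 × 0.57 = 0.0912 mm².
Path length: 352000 mm³ / 0.0912 mm² → 3859649.1 mm.
Print-move time = 3859649.1 / 94.4 = 40886.1 s.
Number of layers: 35.4 / 0.16 → 222 (rounded up).
Z-hop total = 222 × 1.2 = 266.4 s.
Altogether 40886.1 + 266.4 = 41152.5 s, i.e. 11.43 hours.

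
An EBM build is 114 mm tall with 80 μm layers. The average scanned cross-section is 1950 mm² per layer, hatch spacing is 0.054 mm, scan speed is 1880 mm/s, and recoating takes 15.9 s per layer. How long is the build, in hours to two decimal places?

Number of layers: 114 / 0.08 → 1425 (rounded up).
Scan path per layer: 1950 / 0.054 → 36111.1 mm.
Scan time per layer: 36111.1 / 1880 → 19.208 s.
Per-layer time = 19.208 + 15.9, so 35.108 s.
Build time = 1425 × 35.108 = 50028.9 s = 13.90 hours.

13.90 hours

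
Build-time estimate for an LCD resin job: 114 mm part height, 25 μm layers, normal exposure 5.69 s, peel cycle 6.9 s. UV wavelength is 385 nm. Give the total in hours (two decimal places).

Layer count = ceil(114 / 0.025) = 4560.
Per-layer time: 5.69 + 6.9 → 12.59 s.
Total = 4560 × 12.59 = 57410.4 s = 15.95 hours.

15.95 hours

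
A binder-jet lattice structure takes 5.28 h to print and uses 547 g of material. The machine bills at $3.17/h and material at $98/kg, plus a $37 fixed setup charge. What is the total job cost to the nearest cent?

Time charge = 3.17 × 5.28, so $16.7376.
Feedstock cost = 98 × 547/1000, so $53.606.
Total = 16.7376 + 53.606 + 37 = 107.3436 ≈ $107.34.

$107.34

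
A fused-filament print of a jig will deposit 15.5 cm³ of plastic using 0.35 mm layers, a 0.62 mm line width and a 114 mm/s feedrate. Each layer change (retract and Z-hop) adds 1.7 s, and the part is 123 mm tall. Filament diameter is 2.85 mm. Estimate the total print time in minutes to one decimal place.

20.4 minutes

Extrusion cross-section = 0.35 × 0.62 = 0.217 mm².
Total extruded path = 15500/0.217 = 71428.6 mm.
Time extruding = 71428.6 / 114 = 626.6 s.
Layers = ⌈123/0.35⌉ = 352.
Non-print overhead = 352 × 1.7 = 598.4 s.
Total = 626.6 + 598.4 = 1225 s = 20.4 minutes.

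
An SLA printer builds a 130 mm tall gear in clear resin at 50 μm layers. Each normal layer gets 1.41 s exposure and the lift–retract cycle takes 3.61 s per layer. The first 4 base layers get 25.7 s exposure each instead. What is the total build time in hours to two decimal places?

3.65 hours

Layer count = ceil(130 / 0.05) = 2600.
Base layers: 4 × (25.7 + 3.61) → 117.24 s.
Regular layers: 2596 × (1.41 + 3.61) → 13031.92 s.
Sum: 117.24 + 13031.92 = 13149.16 s → 3.65 hours.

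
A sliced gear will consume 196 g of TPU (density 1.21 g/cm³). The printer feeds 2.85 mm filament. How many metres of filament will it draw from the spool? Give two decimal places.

25.39 m

Volume = 196 g / 1.21 g·cm⁻³ = 161.9835 cm³ = 161983.5 mm³.
Cross-section of 2.85 mm filament: π·(2.85/2)² = 6.3794 mm².
L = V/A = 161983.5/6.3794 = 25391.65 mm → 25.39 m.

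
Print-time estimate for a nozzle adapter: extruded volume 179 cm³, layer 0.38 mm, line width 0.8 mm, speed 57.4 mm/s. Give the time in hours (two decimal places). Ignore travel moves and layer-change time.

Bead cross-section = 0.38 × 0.8 = 0.304 mm².
Path length: 179000 mm³ / 0.304 mm² → 588815.8 mm.
Time extruding = 588815.8 / 57.4, so 10258.1 s.
Converting: 10258.1 s = 2.85 hours.

2.85 hours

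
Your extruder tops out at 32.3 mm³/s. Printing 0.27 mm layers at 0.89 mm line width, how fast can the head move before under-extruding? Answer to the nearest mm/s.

A = 0.27 × 0.89, so 0.2403 mm².
v_max = Q/A = 32.3/0.2403 = 134.42 mm/s → 134 mm/s.

134 mm/s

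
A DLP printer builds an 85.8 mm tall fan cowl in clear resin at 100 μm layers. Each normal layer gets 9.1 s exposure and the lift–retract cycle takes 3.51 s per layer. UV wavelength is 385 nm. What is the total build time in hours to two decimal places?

3.01 hours

Layers = ⌈85.8/0.1⌉ = 858.
Per-layer time = 9.1 + 3.51 = 12.61 s.
Total = 858 × 12.61 = 10819.38 s = 3.01 hours.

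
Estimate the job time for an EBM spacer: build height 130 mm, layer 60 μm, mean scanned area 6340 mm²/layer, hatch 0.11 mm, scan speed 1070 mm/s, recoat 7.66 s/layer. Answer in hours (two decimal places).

Number of layers: 130 / 0.06 → 2167 (rounded up).
Per-layer scan distance: 6340 / 0.11 → 57636.4 mm.
Scan time per layer = 57636.4 / 1070, so 53.8658 s.
Time per layer = 53.8658 + 7.66 = 61.5258 s.
2167 layers × 61.5258 s/layer = 133326.4086 s, i.e. 37.04 hours.

37.04 hours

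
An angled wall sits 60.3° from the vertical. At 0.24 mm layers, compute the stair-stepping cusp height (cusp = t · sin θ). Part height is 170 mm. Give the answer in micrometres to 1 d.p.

sin(60.3°) = 0.8686, so cusp = 0.24 × 0.8686 = 0.208464 mm → 208.5 μm.

208.5 μm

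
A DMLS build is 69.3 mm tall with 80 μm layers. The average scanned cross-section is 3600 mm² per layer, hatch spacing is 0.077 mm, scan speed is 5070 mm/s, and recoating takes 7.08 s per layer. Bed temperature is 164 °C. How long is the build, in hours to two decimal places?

3.93 hours

Number of layers: 69.3 / 0.08 → 867 (rounded up).
Per-layer scan distance = 3600 / 0.077 = 46753.2 mm.
Laser time per layer = 46753.2 / 5070, so 9.2215 s.
Layer cycle: 9.2215 + 7.08 → 16.3015 s.
Total: 867 × 16.3015 s = 14133.4005 s → 3.93 hours.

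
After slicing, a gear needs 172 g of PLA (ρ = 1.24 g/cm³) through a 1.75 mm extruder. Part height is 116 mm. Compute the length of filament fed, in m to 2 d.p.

57.67 m

Extruded volume: 172/1.24 = 138.7097 cm³ (138709.7 mm³).
A = π r² = π × 0.875² = 2.4053 mm².
L = V/A = 138709.7/2.4053 = 57668.36 mm → 57.67 m.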